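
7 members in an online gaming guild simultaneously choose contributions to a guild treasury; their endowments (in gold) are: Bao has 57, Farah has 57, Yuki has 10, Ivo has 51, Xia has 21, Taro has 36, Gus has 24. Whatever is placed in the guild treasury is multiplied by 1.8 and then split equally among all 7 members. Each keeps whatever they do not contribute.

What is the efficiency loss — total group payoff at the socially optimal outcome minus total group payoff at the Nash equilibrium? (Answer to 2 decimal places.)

The private return per contributed unit is 1.8/7 = 0.2571 < 1 for every player regardless of endowment, so the Nash equilibrium is zero contribution and the group total is Σ E_j = 57 + 57 + 10 + 51 + 21 + 36 + 24 = 256.
Each contributed unit returns 1.800 to the group, so the social optimum is full contribution by everyone: group total = 1.800 × 256 = 460.80.
Efficiency loss = (1.800 − 1) × 256 = 204.80.

204.80 gold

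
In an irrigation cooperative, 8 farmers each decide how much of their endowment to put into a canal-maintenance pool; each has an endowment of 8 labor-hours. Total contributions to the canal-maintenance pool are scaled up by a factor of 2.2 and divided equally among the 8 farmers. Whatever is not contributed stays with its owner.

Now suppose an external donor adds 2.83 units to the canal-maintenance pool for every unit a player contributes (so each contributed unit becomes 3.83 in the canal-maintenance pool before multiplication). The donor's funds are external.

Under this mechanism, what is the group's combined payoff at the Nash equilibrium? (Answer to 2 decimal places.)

539.26 labor-hours

The effective private return per unit is now 2.2 × 3.83 / 8 = 1.0533 > 1, so every player's dominant strategy flips to full contribution.
At the Nash equilibrium everyone contributes 8. Group total payoff = 2.2 × 3.83 × 64 = 539.26.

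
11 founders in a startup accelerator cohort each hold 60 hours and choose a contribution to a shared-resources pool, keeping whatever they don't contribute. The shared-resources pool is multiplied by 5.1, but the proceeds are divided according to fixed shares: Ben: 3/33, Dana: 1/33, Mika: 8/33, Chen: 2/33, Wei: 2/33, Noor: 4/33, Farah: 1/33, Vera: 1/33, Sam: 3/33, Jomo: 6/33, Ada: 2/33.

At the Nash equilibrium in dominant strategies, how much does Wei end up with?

Each unit j contributes comes back to j as 5.1 × (j's share), so j prefers to contribute only if that share exceeds 1/5.1 = 0.1961; otherwise keeping the unit dominates.
Only Mika (8/33) clears that bar, contributing 60; the remaining 10 contribute 0. Total contributed: 60.
Wei keeps 60 and receives 5.1 × 60 × 2/33 = 18.55 from the shared-resources pool, for a payoff of 78.55.

78.55 hours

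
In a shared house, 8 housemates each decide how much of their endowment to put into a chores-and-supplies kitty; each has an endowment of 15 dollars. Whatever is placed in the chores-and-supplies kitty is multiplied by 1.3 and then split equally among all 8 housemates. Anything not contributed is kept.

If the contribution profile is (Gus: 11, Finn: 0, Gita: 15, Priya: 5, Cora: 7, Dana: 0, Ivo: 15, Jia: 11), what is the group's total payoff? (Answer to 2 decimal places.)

139.20 dollars

Total contributed: 11 + 0 + 15 + 5 + 7 + 0 + 15 + 11 = 64; total kept: 8 × 15 − 64 = 56.
The chores-and-supplies kitty pays out 1.3 × 64 = 83.20 in aggregate.
Group total = 56 + 83.20 = 139.20.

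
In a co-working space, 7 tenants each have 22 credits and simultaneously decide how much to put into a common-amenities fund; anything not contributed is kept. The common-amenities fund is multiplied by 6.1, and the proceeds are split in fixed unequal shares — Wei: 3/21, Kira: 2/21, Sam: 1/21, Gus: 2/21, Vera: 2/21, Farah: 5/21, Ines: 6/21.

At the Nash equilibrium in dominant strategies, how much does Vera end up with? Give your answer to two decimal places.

Each unit j contributes comes back to j as 6.1 × (j's share), so j prefers to contribute only if that share exceeds 1/6.1 = 0.1639; otherwise keeping the unit dominates.
Farah and Ines clear that bar, contributing 22 each; the remaining 5 contribute 0. Total contributed: 44.
Vera keeps 22 and receives 6.1 × 44 × 2/21 = 25.56 from the common-amenities fund, for a payoff of 47.56.

47.56 credits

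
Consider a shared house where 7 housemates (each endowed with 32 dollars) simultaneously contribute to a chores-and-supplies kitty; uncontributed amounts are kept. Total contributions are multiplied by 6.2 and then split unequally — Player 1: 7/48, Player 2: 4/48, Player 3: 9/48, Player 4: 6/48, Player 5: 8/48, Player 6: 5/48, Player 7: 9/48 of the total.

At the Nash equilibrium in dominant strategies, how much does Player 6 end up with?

94.00 dollars

For player j, contributing a unit is worthwhile iff 6.2 × (j's share) ≥ 1, i.e. iff j's share is at least 0.1613.
The shares above 0.1613 belong to Player 3, Player 5 and Player 7, contributing 32 each; the remaining 4 contribute 0. Total contributed: 96.
Player 6 keeps 32 and receives 6.2 × 96 × 5/48 = 62.00 from the chores-and-supplies kitty, for a payoff of 94.00.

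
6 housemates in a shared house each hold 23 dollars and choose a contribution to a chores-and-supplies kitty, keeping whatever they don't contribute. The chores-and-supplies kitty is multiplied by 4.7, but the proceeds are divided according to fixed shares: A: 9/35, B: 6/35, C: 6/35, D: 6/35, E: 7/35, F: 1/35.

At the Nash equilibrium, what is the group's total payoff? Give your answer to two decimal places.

Each unit j contributes comes back to j as 4.7 × (j's share), so j prefers to contribute only if that share exceeds 1/4.7 = 0.2128; otherwise keeping the unit dominates.
Only A (9/35) clears that bar, contributing 23; the remaining 5 contribute 0. Total contributed: 23.
The chores-and-supplies kitty pays out 4.7 × 23 = 108.10 in total (split across the unequal shares, but the aggregate is all that matters for the group sum).
The 5 free-riders keep 23 each, adding 115. Group total = 115 + 108.10 = 223.10.

223.10 dollars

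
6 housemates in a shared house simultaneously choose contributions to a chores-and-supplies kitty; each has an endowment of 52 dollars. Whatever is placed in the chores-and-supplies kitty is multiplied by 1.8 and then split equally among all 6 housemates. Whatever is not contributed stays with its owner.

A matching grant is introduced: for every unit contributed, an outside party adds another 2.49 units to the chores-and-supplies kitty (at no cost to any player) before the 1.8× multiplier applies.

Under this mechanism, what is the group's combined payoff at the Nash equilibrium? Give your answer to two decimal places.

1959.98 dollars

Under the mechanism each unit contributed yields 1.8 × 3.49 / 6 = 1.0470 back to its contributor per unit of net cost, which exceeds 1, making full contribution the dominant choice for everyone.
At the Nash equilibrium everyone contributes 52. Group total payoff = 1.8 × 3.49 × 312 = 1959.98.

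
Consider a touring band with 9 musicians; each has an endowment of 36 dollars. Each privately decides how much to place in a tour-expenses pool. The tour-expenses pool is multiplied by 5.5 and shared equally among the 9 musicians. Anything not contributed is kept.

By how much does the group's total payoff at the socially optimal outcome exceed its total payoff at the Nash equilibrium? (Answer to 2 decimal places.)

Each contributed unit returns 5.5/9 = 0.6111 to its contributor — below 1 — so contributing 0 is dominant for every player. At the Nash equilibrium everyone keeps their 36, and the group total is 9 × 36 = 324.
Each contributed unit returns 5.500 to the group as a whole (0.6111 to each of 9 players), which exceeds 1, so the social optimum is full contribution: group total = 5.500 × 324 = 1782.00.
Efficiency loss = 1782.00 − 324 = 1458.00.

1458.00 dollars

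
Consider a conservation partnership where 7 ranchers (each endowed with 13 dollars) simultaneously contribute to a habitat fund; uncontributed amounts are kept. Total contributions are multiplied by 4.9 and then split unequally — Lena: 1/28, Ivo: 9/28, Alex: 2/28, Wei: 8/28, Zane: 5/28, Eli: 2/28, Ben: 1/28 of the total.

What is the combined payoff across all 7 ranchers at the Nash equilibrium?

Player j's private return per contributed unit is 4.9 × (j's share). Contributing is weakly dominant for j when that share is at least 1/4.9 = 0.2041, and contributing 0 is dominant otherwise.
Ivo and Wei clear that bar, contributing 13 each; the remaining 5 contribute 0. Total contributed: 26.
The habitat fund pays out 4.9 × 26 = 127.40 in total (split across the unequal shares, but the aggregate is all that matters for the group sum).
The 5 free-riders keep 13 each, adding 65. Group total = 65 + 127.40 = 192.40.

192.40 dollars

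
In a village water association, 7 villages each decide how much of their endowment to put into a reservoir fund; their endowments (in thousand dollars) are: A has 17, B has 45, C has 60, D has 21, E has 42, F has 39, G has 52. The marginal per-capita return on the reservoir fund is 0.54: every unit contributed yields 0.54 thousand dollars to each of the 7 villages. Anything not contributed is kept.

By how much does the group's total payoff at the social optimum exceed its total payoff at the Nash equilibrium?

767.28 thousand dollars

The private return per contributed unit is 0.54 < 1 for everyone, so the Nash equilibrium is zero contribution and the group total is Σ E_j = 17 + 45 + 60 + 21 + 42 + 39 + 52 = 276.
Each contributed unit returns 3.780 to the group, so the social optimum is full contribution by everyone: group total = 3.780 × 276 = 1043.28.
Efficiency loss = (3.780 − 1) × 276 = 767.28.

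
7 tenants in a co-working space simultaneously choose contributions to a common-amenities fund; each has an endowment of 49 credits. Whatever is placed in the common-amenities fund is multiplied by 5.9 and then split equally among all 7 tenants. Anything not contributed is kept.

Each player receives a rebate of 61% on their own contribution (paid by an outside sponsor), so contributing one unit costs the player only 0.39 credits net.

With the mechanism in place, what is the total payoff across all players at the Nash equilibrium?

2232.93 credits

Under the mechanism each unit contributed yields (5.9/7) / 0.39 = 2.1612 back to its contributor per unit of net cost, which exceeds 1, making full contribution the dominant choice for everyone.
At the Nash equilibrium everyone contributes 49. Group total payoff = 7 × (49 × 0.61 + 5.9 × 49) = 2232.93.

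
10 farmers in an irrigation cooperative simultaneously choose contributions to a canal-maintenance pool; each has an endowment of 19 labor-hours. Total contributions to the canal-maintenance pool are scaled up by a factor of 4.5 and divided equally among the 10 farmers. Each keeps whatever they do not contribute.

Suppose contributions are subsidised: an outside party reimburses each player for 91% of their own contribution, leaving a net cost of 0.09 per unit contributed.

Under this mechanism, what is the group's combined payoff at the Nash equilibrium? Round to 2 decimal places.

1027.90 labor-hours

Under the mechanism each unit contributed yields (4.5/10) / 0.09 = 5.0000 back to its contributor per unit of net cost, which exceeds 1, making full contribution the dominant choice for everyone.
So the Nash equilibrium is full contribution by all 10; the group earns 10 × (19 × 0.91 + 4.5 × 19) = 1027.90.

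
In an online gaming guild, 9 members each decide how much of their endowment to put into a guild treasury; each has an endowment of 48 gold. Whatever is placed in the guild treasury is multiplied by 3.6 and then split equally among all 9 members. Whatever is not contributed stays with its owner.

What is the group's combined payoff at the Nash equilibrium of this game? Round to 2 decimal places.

Each contributed unit returns 3.6/9 = 0.4000 to its contributor — below 1 — so contributing 0 is dominant for every player. At the Nash equilibrium everyone keeps their 48, and the group total is 9 × 48 = 432.

432.00 gold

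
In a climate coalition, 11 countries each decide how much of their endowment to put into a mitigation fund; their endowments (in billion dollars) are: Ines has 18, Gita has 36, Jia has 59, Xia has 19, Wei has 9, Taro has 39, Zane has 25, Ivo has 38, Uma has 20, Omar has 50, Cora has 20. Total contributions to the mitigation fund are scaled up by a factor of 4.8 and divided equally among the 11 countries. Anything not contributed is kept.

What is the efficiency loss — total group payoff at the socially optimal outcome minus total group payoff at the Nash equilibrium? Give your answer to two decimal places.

The private return per contributed unit is 4.8/11 = 0.4364 < 1 for every player regardless of endowment, so the Nash equilibrium is zero contribution and the group total is Σ E_j = 18 + 36 + 59 + 19 + 9 + 39 + 25 + 38 + 20 + 50 + 20 = 333.
Each contributed unit returns 4.800 to the group, so the social optimum is full contribution by everyone: group total = 4.800 × 333 = 1598.40.
Efficiency loss = (4.800 − 1) × 333 = 1265.40.

1265.40 billion dollars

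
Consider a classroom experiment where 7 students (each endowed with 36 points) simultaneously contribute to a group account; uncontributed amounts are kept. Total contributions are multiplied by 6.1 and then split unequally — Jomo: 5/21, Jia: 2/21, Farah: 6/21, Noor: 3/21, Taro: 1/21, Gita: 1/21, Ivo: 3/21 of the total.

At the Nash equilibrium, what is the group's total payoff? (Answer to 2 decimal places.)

Each unit j contributes comes back to j as 6.1 × (j's share), so j prefers to contribute only if that share exceeds 1/6.1 = 0.1639; otherwise keeping the unit dominates.
Jomo and Farah are above the threshold, contributing 36 each; the remaining 5 contribute 0. Total contributed: 72.
The group account pays out 6.1 × 72 = 439.20 in total (split across the unequal shares, but the aggregate is all that matters for the group sum).
The 5 free-riders keep 36 each, adding 180. Group total = 180 + 439.20 = 619.20.

619.20 points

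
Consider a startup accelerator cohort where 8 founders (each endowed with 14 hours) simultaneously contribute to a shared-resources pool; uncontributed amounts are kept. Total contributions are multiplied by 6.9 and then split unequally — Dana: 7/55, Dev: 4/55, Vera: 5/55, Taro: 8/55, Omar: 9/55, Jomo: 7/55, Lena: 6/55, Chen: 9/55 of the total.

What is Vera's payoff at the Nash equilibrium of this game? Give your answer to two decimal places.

Each unit j contributes comes back to j as 6.9 × (j's share), so j prefers to contribute only if that share exceeds 1/6.9 = 0.1449; otherwise keeping the unit dominates.
Taro, Omar and Chen are above the threshold, contributing 14 each; the remaining 5 contribute 0. Total contributed: 42.
Vera keeps 14 and receives 6.9 × 42 × 5/55 = 26.35 from the shared-resources pool, for a payoff of 40.35.

40.35 hours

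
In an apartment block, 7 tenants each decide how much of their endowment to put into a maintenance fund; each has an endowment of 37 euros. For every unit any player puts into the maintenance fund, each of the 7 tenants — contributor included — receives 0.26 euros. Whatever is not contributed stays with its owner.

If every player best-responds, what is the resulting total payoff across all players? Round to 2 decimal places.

259.00 euros

The private return per contributed unit is 0.26 < 1, so contributing 0 is dominant for every player. At the Nash equilibrium everyone keeps their 37, and the group total is 7 × 37 = 259.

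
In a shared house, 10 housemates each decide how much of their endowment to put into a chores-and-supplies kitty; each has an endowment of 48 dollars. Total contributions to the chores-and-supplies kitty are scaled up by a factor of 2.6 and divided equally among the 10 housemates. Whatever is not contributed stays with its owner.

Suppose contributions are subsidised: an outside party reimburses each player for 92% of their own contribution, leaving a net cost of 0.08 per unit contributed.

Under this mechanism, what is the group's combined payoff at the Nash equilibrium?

Under the mechanism each unit contributed yields (2.6/10) / 0.08 = 3.2500 back to its contributor per unit of net cost, which exceeds 1, making full contribution the dominant choice for everyone.
So the Nash equilibrium is full contribution by all 10; the group earns 10 × (48 × 0.92 + 2.6 × 48) = 1689.60.

1689.60 dollars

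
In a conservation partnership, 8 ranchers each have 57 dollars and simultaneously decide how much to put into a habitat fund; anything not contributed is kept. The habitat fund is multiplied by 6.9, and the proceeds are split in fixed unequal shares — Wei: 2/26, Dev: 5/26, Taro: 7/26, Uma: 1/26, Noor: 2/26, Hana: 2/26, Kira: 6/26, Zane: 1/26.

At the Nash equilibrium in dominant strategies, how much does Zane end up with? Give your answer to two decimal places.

A player with share s gets back 6.9·s per unit contributed, so full contribution is dominant for anyone with s > 1/6.9 = 0.1449 and zero contribution is dominant for anyone below.
Dev, Taro and Kira clear that bar, contributing 57 each; the remaining 5 contribute 0. Total contributed: 171.
Zane keeps 57 and receives 6.9 × 171 × 1/26 = 45.38 from the habitat fund, for a payoff of 102.38.

102.38 dollars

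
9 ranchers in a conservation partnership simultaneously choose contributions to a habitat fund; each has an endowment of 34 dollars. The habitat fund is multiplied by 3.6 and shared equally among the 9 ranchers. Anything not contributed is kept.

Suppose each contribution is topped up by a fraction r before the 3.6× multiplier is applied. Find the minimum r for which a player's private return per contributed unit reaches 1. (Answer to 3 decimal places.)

1.500

With matching at rate r, one contributed unit becomes (1 + r) in the habitat fund and returns 3.6 × (1 + r) / 9 to the contributor.
Setting this equal to 1: 1 + r = 9/3.6 = 2.5000.
So the minimum matching rate is r = 2.5000 − 1 = 1.500.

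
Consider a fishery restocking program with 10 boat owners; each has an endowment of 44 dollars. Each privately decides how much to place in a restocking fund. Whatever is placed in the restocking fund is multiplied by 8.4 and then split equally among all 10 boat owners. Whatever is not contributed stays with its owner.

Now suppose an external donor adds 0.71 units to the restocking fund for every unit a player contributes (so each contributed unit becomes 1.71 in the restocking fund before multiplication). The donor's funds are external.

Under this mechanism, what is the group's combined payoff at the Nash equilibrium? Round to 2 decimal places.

The effective private return per unit is now 8.4 × 1.71 / 10 = 1.4364 > 1, so every player's dominant strategy flips to full contribution.
At the Nash equilibrium everyone contributes 44. Group total payoff = 8.4 × 1.71 × 440 = 6320.16.

6320.16 dollars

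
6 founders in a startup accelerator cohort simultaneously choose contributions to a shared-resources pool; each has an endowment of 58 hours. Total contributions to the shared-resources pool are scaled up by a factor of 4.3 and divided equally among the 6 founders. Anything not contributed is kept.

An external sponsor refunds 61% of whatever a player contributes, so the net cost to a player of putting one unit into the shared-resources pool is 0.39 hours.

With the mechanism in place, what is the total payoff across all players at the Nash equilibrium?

The effective private return per unit is now (4.3/6) / 0.39 = 1.8376 > 1, so every player's dominant strategy flips to full contribution.
So the Nash equilibrium is full contribution by all 6; the group earns 6 × (58 × 0.61 + 4.3 × 58) = 1708.68.

1708.68 hours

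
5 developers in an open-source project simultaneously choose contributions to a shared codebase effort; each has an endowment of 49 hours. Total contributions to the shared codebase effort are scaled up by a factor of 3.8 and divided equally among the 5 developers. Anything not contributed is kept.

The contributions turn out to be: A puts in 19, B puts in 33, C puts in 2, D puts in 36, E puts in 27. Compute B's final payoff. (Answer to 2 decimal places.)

104.92 hours

Total contributed: 19 + 33 + 2 + 36 + 27 = 117.
Each receives 3.8 × 117 / 5 = 88.92 from the shared codebase effort.
B keeps 49 − 33 = 16, so B's payoff is 16 + 88.92 = 104.92.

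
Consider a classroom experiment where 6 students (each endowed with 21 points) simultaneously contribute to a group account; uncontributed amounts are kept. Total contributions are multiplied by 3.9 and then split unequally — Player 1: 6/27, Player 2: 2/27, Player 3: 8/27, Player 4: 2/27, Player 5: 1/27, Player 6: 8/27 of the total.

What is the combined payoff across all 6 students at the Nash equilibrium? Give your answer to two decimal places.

A player with share s gets back 3.9·s per unit contributed, so full contribution is dominant for anyone with s > 1/3.9 = 0.2564 and zero contribution is dominant for anyone below.
Player 3 and Player 6 are above the threshold, contributing 21 each; the remaining 4 contribute 0. Total contributed: 42.
The group account pays out 3.9 × 42 = 163.80 in total (split across the unequal shares, but the aggregate is all that matters for the group sum).
The 4 free-riders keep 21 each, adding 84. Group total = 84 + 163.80 = 247.80.

247.80 points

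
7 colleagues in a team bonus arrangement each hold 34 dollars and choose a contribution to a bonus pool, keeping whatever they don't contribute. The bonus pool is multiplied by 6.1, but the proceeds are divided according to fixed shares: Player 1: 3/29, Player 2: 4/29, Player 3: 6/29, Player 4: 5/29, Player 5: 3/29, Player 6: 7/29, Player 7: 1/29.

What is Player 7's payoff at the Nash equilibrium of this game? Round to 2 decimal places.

55.46 dollars

A player with share s gets back 6.1·s per unit contributed, so full contribution is dominant for anyone with s > 1/6.1 = 0.1639 and zero contribution is dominant for anyone below.
The shares above 0.1639 belong to Player 3, Player 4 and Player 6, contributing 34 each; the remaining 4 contribute 0. Total contributed: 102.
Player 7 keeps 34 and receives 6.1 × 102 × 1/29 = 21.46 from the bonus pool, for a payoff of 55.46.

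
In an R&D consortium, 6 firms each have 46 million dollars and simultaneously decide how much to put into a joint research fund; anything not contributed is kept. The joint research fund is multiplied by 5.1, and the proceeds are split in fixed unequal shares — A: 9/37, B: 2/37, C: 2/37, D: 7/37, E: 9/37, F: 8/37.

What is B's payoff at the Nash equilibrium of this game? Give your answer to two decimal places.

84.04 million dollars

For player j, contributing a unit is worthwhile iff 5.1 × (j's share) ≥ 1, i.e. iff j's share is at least 0.1961.
The shares above 0.1961 belong to A, E and F, contributing 46 each; the remaining 3 contribute 0. Total contributed: 138.
B keeps 46 and receives 5.1 × 138 × 2/37 = 38.04 from the joint research fund, for a payoff of 84.04.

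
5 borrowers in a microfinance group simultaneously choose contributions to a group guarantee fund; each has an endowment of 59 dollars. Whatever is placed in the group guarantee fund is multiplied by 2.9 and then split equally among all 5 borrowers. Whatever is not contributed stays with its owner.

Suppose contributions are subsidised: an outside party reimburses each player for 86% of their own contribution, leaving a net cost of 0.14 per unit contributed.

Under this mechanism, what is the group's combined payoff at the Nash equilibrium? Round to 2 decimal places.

Under the mechanism each unit contributed yields (2.9/5) / 0.14 = 4.1429 back to its contributor per unit of net cost, which exceeds 1, making full contribution the dominant choice for everyone.
At the Nash equilibrium everyone contributes 59. Group total payoff = 5 × (59 × 0.86 + 2.9 × 59) = 1109.20.

1109.20 dollars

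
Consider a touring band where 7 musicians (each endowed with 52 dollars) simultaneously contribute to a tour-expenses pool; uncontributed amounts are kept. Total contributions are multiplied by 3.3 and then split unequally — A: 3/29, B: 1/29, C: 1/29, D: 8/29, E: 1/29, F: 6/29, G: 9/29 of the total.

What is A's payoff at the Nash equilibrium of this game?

A player with share s gets back 3.3·s per unit contributed, so full contribution is dominant for anyone with s > 1/3.3 = 0.3030 and zero contribution is dominant for anyone below.
The only share above 0.3030 is G's 9/29, contributing 52; the remaining 6 contribute 0. Total contributed: 52.
A keeps 52 and receives 3.3 × 52 × 3/29 = 17.75 from the tour-expenses pool, for a payoff of 69.75.

69.75 dollars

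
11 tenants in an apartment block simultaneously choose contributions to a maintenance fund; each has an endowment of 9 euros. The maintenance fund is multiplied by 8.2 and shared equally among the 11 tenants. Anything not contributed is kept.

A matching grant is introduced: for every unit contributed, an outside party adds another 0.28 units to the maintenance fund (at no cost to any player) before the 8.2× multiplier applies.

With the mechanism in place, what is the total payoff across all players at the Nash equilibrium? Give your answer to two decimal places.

99.00 euros

The effective private return is 8.2 × 1.28 / 11 = 0.9542, which is still under 1, so the mechanism doesn't change anyone's dominant strategy: zero contribution.
Everyone keeps their endowment and the group total is 11 × 9 = 99.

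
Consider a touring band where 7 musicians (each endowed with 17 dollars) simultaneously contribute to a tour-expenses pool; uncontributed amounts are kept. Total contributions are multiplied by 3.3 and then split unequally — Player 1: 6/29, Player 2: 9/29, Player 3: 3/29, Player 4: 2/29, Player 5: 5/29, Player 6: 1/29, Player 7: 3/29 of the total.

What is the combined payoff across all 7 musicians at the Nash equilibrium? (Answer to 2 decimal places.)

A player with share s gets back 3.3·s per unit contributed, so full contribution is dominant for anyone with s > 1/3.3 = 0.3030 and zero contribution is dominant for anyone below.
The only share above 0.3030 is Player 2's 9/29, contributing 17; the remaining 6 contribute 0. Total contributed: 17.
The tour-expenses pool pays out 3.3 × 17 = 56.10 in total (split across the unequal shares, but the aggregate is all that matters for the group sum).
The 6 free-riders keep 17 each, adding 102. Group total = 102 + 56.10 = 158.10.

158.10 dollars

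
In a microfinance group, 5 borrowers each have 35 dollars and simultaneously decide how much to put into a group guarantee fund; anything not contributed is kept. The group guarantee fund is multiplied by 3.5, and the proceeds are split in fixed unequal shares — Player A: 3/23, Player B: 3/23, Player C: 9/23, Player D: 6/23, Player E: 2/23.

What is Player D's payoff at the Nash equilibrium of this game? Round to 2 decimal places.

66.96 dollars

A player with share s gets back 3.5·s per unit contributed, so full contribution is dominant for anyone with s > 1/3.5 = 0.2857 and zero contribution is dominant for anyone below.
Player C alone (share 9/23) is above the threshold, contributing 35; the remaining 4 contribute 0. Total contributed: 35.
Player D keeps 35 and receives 3.5 × 35 × 6/23 = 31.96 from the group guarantee fund, for a payoff of 66.96.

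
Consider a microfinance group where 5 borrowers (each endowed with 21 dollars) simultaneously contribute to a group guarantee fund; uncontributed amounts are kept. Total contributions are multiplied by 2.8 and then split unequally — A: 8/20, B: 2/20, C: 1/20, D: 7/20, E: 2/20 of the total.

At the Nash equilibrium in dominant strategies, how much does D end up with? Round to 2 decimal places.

41.58 dollars

For player j, contributing a unit is worthwhile iff 2.8 × (j's share) ≥ 1, i.e. iff j's share is at least 0.3571.
A alone (share 8/20) is above the threshold, contributing 21; the remaining 4 contribute 0. Total contributed: 21.
D keeps 21 and receives 2.8 × 21 × 7/20 = 20.58 from the group guarantee fund, for a payoff of 41.58.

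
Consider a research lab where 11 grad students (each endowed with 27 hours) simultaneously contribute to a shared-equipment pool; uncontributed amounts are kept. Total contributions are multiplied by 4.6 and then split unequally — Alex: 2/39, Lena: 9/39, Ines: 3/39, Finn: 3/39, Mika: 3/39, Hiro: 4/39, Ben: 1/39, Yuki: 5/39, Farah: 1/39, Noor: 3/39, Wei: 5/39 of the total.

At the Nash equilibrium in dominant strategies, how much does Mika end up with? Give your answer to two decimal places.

Each unit j contributes comes back to j as 4.6 × (j's share), so j prefers to contribute only if that share exceeds 1/4.6 = 0.2174; otherwise keeping the unit dominates.
The only share above 0.2174 is Lena's 9/39, contributing 27; the remaining 10 contribute 0. Total contributed: 27.
Mika keeps 27 and receives 4.6 × 27 × 3/39 = 9.55 from the shared-equipment pool, for a payoff of 36.55.

36.55 hours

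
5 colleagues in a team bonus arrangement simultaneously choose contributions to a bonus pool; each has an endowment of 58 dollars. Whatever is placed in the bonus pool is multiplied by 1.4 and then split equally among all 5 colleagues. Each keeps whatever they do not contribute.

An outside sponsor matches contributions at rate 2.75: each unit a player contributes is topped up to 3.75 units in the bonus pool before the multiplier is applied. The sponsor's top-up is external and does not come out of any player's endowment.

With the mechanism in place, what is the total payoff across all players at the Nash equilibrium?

Under the mechanism each unit contributed yields 1.4 × 3.75 / 5 = 1.0500 back to its contributor per unit of net cost, which exceeds 1, making full contribution the dominant choice for everyone.
At the Nash equilibrium everyone contributes 58. Group total payoff = 1.4 × 3.75 × 290 = 1522.50.

1522.50 dollars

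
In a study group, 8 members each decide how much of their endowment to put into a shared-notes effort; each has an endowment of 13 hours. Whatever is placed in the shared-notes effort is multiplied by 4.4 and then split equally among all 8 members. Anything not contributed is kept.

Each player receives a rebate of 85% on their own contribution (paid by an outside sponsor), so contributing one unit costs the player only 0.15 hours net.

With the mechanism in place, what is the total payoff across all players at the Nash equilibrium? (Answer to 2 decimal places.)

With the mechanism, a contributed unit returns (4.4/8) / 0.15 = 3.6667 per unit of net cost to the contributor — now above 1 — so contributing fully is weakly dominant for every player.
At the Nash equilibrium everyone contributes 13. Group total payoff = 8 × (13 × 0.85 + 4.4 × 13) = 546.00.

546.00 hours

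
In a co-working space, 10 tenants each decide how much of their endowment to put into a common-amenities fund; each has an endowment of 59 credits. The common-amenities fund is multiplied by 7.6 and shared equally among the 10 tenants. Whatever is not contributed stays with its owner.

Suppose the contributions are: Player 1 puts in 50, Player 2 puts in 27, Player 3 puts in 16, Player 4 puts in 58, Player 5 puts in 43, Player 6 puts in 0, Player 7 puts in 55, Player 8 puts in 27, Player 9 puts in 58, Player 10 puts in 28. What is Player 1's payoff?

284.12 credits

Total contributed: 50 + 27 + 16 + 58 + 43 + 0 + 55 + 27 + 58 + 28 = 362.
Each receives 7.6 × 362 / 10 = 275.12 from the common-amenities fund.
Player 1 keeps 59 − 50 = 9, so Player 1's payoff is 9 + 275.12 = 284.12.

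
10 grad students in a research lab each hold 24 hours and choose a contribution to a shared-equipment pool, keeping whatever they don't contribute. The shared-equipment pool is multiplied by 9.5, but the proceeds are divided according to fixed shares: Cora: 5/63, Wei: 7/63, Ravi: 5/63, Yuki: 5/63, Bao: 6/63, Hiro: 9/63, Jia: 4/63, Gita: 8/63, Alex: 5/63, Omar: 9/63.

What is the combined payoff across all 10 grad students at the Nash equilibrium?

1056.00 hours

Each unit j contributes comes back to j as 9.5 × (j's share), so j prefers to contribute only if that share exceeds 1/9.5 = 0.1053; otherwise keeping the unit dominates.
The shares above 0.1053 belong to Wei, Hiro, Gita and Omar, contributing 24 each; the remaining 6 contribute 0. Total contributed: 96.
The shared-equipment pool pays out 9.5 × 96 = 912.00 in total (split across the unequal shares, but the aggregate is all that matters for the group sum).
The 6 free-riders keep 24 each, adding 144. Group total = 144 + 912.00 = 1056.00.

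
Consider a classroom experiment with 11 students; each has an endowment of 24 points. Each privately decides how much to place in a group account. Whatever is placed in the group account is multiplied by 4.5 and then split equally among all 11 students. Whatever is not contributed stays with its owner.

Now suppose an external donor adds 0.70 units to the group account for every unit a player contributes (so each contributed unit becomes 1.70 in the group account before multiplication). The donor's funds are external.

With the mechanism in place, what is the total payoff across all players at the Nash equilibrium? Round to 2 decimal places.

The effective private return is 4.5 × 1.70 / 11 = 0.6955, which is still under 1, so the mechanism doesn't change anyone's dominant strategy: zero contribution.
At the Nash equilibrium no one contributes; group total payoff = 11 × 24 = 264.

264.00 points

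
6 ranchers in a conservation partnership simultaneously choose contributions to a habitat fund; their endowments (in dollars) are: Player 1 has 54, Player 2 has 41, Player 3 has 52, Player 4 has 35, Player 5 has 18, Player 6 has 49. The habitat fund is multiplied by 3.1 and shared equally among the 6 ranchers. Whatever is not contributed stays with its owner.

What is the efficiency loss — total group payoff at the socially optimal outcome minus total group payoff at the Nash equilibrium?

The private return per contributed unit is 3.1/6 = 0.5167 < 1 for every player regardless of endowment, so the Nash equilibrium is zero contribution and the group total is Σ E_j = 54 + 41 + 52 + 35 + 18 + 49 = 249.
Each contributed unit returns 3.100 to the group, so the social optimum is full contribution by everyone: group total = 3.100 × 249 = 771.90.
Efficiency loss = (3.100 − 1) × 249 = 522.90.

522.90 dollars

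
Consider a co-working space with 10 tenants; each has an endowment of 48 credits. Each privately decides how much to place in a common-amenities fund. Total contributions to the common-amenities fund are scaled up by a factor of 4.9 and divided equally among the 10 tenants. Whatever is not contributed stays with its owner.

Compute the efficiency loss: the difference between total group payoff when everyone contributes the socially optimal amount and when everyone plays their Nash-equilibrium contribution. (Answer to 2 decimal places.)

Each contributed unit returns 4.9/10 = 0.4900 to its contributor — below 1 — so contributing 0 is dominant for every player. At the Nash equilibrium everyone keeps their 48, and the group total is 10 × 48 = 480.
Each contributed unit returns 4.900 to the group as a whole (0.4900 to each of 10 players), which exceeds 1, so the social optimum is full contribution: group total = 4.900 × 480 = 2352.00.
Efficiency loss = 2352.00 − 480 = 1872.00.

1872.00 credits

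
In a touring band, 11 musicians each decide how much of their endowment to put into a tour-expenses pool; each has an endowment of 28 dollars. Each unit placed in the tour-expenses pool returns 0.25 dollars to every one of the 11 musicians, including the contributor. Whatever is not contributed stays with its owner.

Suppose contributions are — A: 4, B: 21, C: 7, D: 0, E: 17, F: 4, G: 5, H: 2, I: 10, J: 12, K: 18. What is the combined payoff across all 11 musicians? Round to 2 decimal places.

483.00 dollars

Total contributed: 4 + 21 + 7 + 0 + 17 + 4 + 5 + 2 + 10 + 12 + 18 = 100; total kept: 11 × 28 − 100 = 208.
The tour-expenses pool pays out 0.25 × 11 × 100 = 275.00 in aggregate.
Group total = 208 + 275.00 = 483.00.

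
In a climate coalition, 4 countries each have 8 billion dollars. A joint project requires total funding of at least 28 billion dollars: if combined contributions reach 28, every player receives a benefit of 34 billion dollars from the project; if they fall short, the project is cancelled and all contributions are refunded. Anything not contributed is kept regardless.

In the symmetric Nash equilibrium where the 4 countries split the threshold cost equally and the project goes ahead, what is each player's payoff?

Equal share of the threshold: 28/4 = 7.
At this profile no one gains by cutting their contribution: any cut drops the total below 28, the project is cancelled, contributions are refunded, and the deviator ends with 8, which is less than 8 − 7 + 34 = 35. Contributing more than 7 just wastes the excess. So contributing exactly 7 is a best response.
Each player's payoff: 8 − 7 + 34 = 35.

35 billion dollars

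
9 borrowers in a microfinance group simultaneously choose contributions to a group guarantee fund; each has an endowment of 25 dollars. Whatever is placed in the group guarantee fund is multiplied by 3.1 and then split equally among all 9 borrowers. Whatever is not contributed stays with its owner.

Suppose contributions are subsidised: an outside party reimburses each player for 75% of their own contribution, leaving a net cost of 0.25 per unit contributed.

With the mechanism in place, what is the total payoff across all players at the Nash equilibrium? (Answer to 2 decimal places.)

866.25 dollars

With the mechanism, a contributed unit returns (3.1/9) / 0.25 = 1.3778 per unit of net cost to the contributor — now above 1 — so contributing fully is weakly dominant for every player.
At the Nash equilibrium everyone contributes 25. Group total payoff = 9 × (25 × 0.75 + 3.1 × 25) = 866.25.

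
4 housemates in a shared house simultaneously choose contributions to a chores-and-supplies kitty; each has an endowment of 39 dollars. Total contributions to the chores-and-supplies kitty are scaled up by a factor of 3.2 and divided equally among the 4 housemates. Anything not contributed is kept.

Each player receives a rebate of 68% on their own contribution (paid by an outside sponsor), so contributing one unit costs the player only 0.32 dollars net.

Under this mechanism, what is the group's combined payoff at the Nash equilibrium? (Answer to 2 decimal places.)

With the mechanism, a contributed unit returns (3.2/4) / 0.32 = 2.5000 per unit of net cost to the contributor — now above 1 — so contributing fully is weakly dominant for every player.
At the Nash equilibrium everyone contributes 39. Group total payoff = 4 × (39 × 0.68 + 3.2 × 39) = 605.28.

605.28 dollars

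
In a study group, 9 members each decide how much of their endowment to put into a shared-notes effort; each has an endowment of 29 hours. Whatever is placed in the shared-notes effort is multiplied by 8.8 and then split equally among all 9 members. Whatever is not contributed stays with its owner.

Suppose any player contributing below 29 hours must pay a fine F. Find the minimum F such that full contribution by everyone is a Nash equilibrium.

Given the others contribute fully, the best deviation is to contribute 0 (any partial contribution still incurs the fine and gives up units whose private return 0.9778 is below 1).
Deviating from 29 to 0 saves 29 hours but forfeits the deviator's share of the drop in the shared-notes effort: 8.8/9 × 29 = 28.36.
So the deviation gain is 29 − 28.36 = 0.64, and the fine must be at least 0.64 hours to wipe it out.

0.64 hours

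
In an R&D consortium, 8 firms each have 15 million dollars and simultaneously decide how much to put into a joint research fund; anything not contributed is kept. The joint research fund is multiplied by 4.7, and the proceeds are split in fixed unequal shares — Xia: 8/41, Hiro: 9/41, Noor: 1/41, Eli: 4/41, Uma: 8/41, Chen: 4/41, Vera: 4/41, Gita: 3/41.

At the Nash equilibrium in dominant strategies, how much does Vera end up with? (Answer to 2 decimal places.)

21.88 million dollars

A player with share s gets back 4.7·s per unit contributed, so full contribution is dominant for anyone with s > 1/4.7 = 0.2128 and zero contribution is dominant for anyone below.
The only share above 0.2128 is Hiro's 9/41, contributing 15; the remaining 7 contribute 0. Total contributed: 15.
Vera keeps 15 and receives 4.7 × 15 × 4/41 = 6.88 from the joint research fund, for a payoff of 21.88.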